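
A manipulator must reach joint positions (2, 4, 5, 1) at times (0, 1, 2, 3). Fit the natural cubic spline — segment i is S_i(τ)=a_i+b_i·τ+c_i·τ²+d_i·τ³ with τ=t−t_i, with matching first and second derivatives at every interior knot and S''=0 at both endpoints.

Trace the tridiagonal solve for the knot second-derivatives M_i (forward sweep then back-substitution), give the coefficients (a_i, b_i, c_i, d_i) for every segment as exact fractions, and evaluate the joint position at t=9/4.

Δ: Δ0=2, Δ1=1, Δ2=-4
row 1: diag=4, rhs=-6; c'=1/4, d'=-3/2
row 2: denom=4−1·1/4=15/4; d'=(-30−1·-3/2)/(15/4)=-38/5
back: M2=-38/5
back: M1=-3/2−1/4·-38/5=2/5
M: M0=0, M1=2/5, M2=-38/5, M3=0
seg 0: a=2, c=M0/2=0, d=(M1−M0)/(6·1)=1/15, b=Δ0−h0·(2M0+M1)/6=29/15
seg 1: a=4, c=M1/2=1/5, d=(M2−M1)/(6·1)=-4/3, b=Δ1−h1·(2M1+M2)/6=32/15
seg 2: a=5, c=M2/2=-19/5, d=(M3−M2)/(6·1)=19/15, b=Δ2−h2·(2M2+M3)/6=-22/15
t_q=9/4 → seg 2, τ=1/4; S=5+-22/15·τ+-19/5·τ²+19/15·τ³=1413/320

  seg 0: a=2 b=29/15 c=0 d=1/15
  seg 1: a=4 b=32/15 c=1/5 d=-4/3
  seg 2: a=5 b=-22/15 c=-19/5 d=19/15
S(9/4) = 1413/320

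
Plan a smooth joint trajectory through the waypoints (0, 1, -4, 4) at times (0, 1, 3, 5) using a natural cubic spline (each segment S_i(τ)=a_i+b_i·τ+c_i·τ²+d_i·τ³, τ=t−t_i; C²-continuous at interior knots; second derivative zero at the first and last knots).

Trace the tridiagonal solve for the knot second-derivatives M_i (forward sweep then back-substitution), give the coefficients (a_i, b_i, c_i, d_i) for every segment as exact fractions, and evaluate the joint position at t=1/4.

Δ: Δ0=1, Δ1=-5/2, Δ2=4
row 1: diag=6, rhs=-21; c'=1/3, d'=-7/2
row 2: denom=8−2·1/3=22/3; d'=(39−2·-7/2)/(22/3)=69/11
back: M2=69/11
back: M1=-7/2−1/3·69/11=-123/22
M: M0=0, M1=-123/22, M2=69/11, M3=0
seg 0: a=0, c=M0/2=0, d=(M1−M0)/(6·1)=-41/44, b=Δ0−h0·(2M0+M1)/6=85/44
seg 1: a=1, c=M1/2=-123/44, d=(M2−M1)/(6·2)=87/88, b=Δ1−h1·(2M1+M2)/6=-19/22
seg 2: a=-4, c=M2/2=69/22, d=(M3−M2)/(6·2)=-23/44, b=Δ2−h2·(2M2+M3)/6=-2/11
t_q=1/4 → seg 0, τ=1/4; S=0+85/44·τ+0·τ²+-41/44·τ³=1319/2816

  seg 0: a=0 b=85/44 c=0 d=-41/44
  seg 1: a=1 b=-19/22 c=-123/44 d=87/88
  seg 2: a=-4 b=-2/11 c=69/22 d=-23/44
S(1/4) = 1319/2816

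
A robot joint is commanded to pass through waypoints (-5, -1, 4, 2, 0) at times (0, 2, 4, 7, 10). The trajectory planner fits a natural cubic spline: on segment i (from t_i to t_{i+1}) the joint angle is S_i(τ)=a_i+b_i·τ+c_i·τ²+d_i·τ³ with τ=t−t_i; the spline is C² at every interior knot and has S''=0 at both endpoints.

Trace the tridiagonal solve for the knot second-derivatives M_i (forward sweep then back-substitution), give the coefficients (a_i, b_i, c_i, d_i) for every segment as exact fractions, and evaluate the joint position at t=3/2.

Δ: Δ0=2, Δ1=5/2, Δ2=-2/3, Δ3=-2/3
row 1: diag=8, rhs=3; c'=1/4, d'=3/8
row 2: denom=10−2·1/4=19/2; d'=(-19−2·3/8)/(19/2)=-79/38
row 3: denom=12−3·6/19=210/19; d'=(0−3·-79/38)/(210/19)=79/140
back: M3=79/140
back: M2=-79/38−6/19·79/140=-79/35
back: M1=3/8−1/4·-79/35=263/280
M: M0=0, M1=263/280, M2=-79/35, M3=79/140, M4=0
seg 0: a=-5, c=M0/2=0, d=(M1−M0)/(6·2)=263/3360, b=Δ0−h0·(2M0+M1)/6=1417/840
seg 1: a=-1, c=M1/2=263/560, d=(M2−M1)/(6·2)=-179/672, b=Δ1−h1·(2M1+M2)/6=1103/420
seg 2: a=4, c=M2/2=-79/70, d=(M3−M2)/(6·3)=79/504, b=Δ2−h2·(2M2+M3)/6=157/120
seg 3: a=2, c=M3/2=79/280, d=(M4−M3)/(6·3)=-79/2520, b=Δ3−h3·(2M3+M4)/6=-517/420
t_q=3/2 → seg 0, τ=3/2; S=-5+1417/840·τ+0·τ²+263/3360·τ³=-2823/1280

  seg 0: a=-5 b=1417/840 c=0 d=263/3360
  seg 1: a=-1 b=1103/420 c=263/560 d=-179/672
  seg 2: a=4 b=157/120 c=-79/70 d=79/504
  seg 3: a=2 b=-517/420 c=79/280 d=-79/2520
S(3/2) = -2823/1280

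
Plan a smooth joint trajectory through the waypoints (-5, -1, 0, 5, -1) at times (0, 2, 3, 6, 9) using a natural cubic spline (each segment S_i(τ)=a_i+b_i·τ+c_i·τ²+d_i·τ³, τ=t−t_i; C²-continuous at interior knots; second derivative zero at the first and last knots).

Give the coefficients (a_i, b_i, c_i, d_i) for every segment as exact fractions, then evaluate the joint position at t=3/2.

  seg 0: a=-5 b=616/255 c=0 d=-53/510
  seg 1: a=-1 b=298/255 c=-53/85 d=116/255
  seg 2: a=0 b=328/255 c=63/85 d=-94/459
  seg 3: a=5 b=52/255 c=-281/255 d=281/2295
S(3/2) = -2349/1360

Δ: Δ0=2, Δ1=1, Δ2=5/3, Δ3=-2
row 1: diag=6, rhs=-6; c'=1/6, d'=-1
row 2: denom=8−1·1/6=47/6; d'=(4−1·-1)/(47/6)=30/47
row 3: denom=12−3·18/47=510/47; d'=(-22−3·30/47)/(510/47)=-562/255
back: M3=-562/255
back: M2=30/47−18/47·-562/255=126/85
back: M1=-1−1/6·126/85=-106/85
M: M0=0, M1=-106/85, M2=126/85, M3=-562/255, M4=0
seg 0: a=-5, c=M0/2=0, d=(M1−M0)/(6·2)=-53/510, b=Δ0−h0·(2M0+M1)/6=616/255
seg 1: a=-1, c=M1/2=-53/85, d=(M2−M1)/(6·1)=116/255, b=Δ1−h1·(2M1+M2)/6=298/255
seg 2: a=0, c=M2/2=63/85, d=(M3−M2)/(6·3)=-94/459, b=Δ2−h2·(2M2+M3)/6=328/255
seg 3: a=5, c=M3/2=-281/255, d=(M4−M3)/(6·3)=281/2295, b=Δ3−h3·(2M3+M4)/6=52/255
t_q=3/2 → seg 0, τ=3/2; S=-5+616/255·τ+0·τ²+-53/510·τ³=-2349/1360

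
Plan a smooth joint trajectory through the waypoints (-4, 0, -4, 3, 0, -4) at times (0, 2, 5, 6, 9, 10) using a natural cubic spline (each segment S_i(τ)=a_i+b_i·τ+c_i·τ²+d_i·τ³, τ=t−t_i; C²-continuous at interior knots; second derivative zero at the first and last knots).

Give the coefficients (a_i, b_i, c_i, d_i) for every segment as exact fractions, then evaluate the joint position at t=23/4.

Δ: Δ0=2, Δ1=-4/3, Δ2=7, Δ3=-1, Δ4=-4
row 1: diag=10, rhs=-20; c'=3/10, d'=-2
row 2: denom=8−3·3/10=71/10; d'=(50−3·-2)/(71/10)=560/71
row 3: denom=8−1·10/71=558/71; d'=(-48−1·560/71)/(558/71)=-64/9
row 4: denom=8−3·71/186=425/62; d'=(-18−3·-64/9)/(425/62)=124/255
back: M4=124/255
back: M3=-64/9−71/186·124/255=-5582/765
back: M2=560/71−10/71·-5582/765=1364/153
back: M1=-2−3/10·1364/153=-1192/255
M: M0=0, M1=-1192/255, M2=1364/153, M3=-5582/765, M4=124/255, M5=0
seg 0: a=-4, c=M0/2=0, d=(M1−M0)/(6·2)=-298/765, b=Δ0−h0·(2M0+M1)/6=2722/765
seg 1: a=0, c=M1/2=-596/255, d=(M2−M1)/(6·3)=5198/6885, b=Δ1−h1·(2M1+M2)/6=-854/765
seg 2: a=-4, c=M2/2=682/153, d=(M3−M2)/(6·1)=-689/255, b=Δ2−h2·(2M2+M3)/6=236/45
seg 3: a=3, c=M3/2=-2791/765, d=(M4−M3)/(6·3)=2977/6885, b=Δ3−h3·(2M3+M4)/6=4631/765
seg 4: a=0, c=M4/2=62/255, d=(M5−M4)/(6·1)=-62/765, b=Δ4−h4·(2M4+M5)/6=-3184/765
t_q=23/4 → seg 2, τ=3/4; S=-4+236/45·τ+682/153·τ²+-689/255·τ³=21229/16320

  seg 0: a=-4 b=2722/765 c=0 d=-298/765
  seg 1: a=0 b=-854/765 c=-596/255 d=5198/6885
  seg 2: a=-4 b=236/45 c=682/153 d=-689/255
  seg 3: a=3 b=4631/765 c=-2791/765 d=2977/6885
  seg 4: a=0 b=-3184/765 c=62/255 d=-62/765
S(23/4) = 21229/16320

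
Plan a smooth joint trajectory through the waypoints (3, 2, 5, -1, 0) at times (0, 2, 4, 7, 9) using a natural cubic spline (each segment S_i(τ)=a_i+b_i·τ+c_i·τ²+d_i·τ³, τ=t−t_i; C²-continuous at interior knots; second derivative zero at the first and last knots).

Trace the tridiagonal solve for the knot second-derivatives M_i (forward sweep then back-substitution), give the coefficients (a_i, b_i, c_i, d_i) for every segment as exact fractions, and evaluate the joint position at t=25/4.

  seg 0: a=3 b=-439/344 c=0 d=267/1376
  seg 1: a=2 b=181/172 c=801/688 d=-647/1376
  seg 2: a=5 b=23/344 c=-285/172 d=111/344
  seg 3: a=-1 b=-50/43 c=429/344 d=-143/688
S(25/4) = 9631/22016

Δ: Δ0=-1/2, Δ1=3/2, Δ2=-2, Δ3=1/2
row 1: diag=8, rhs=12; c'=1/4, d'=3/2
row 2: denom=10−2·1/4=19/2; d'=(-21−2·3/2)/(19/2)=-48/19
row 3: denom=10−3·6/19=172/19; d'=(15−3·-48/19)/(172/19)=429/172
back: M3=429/172
back: M2=-48/19−6/19·429/172=-285/86
back: M1=3/2−1/4·-285/86=801/344
M: M0=0, M1=801/344, M2=-285/86, M3=429/172, M4=0
seg 0: a=3, c=M0/2=0, d=(M1−M0)/(6·2)=267/1376, b=Δ0−h0·(2M0+M1)/6=-439/344
seg 1: a=2, c=M1/2=801/688, d=(M2−M1)/(6·2)=-647/1376, b=Δ1−h1·(2M1+M2)/6=181/172
seg 2: a=5, c=M2/2=-285/172, d=(M3−M2)/(6·3)=111/344, b=Δ2−h2·(2M2+M3)/6=23/344
seg 3: a=-1, c=M3/2=429/344, d=(M4−M3)/(6·2)=-143/688, b=Δ3−h3·(2M3+M4)/6=-50/43
t_q=25/4 → seg 2, τ=9/4; S=5+23/344·τ+-285/172·τ²+111/344·τ³=9631/22016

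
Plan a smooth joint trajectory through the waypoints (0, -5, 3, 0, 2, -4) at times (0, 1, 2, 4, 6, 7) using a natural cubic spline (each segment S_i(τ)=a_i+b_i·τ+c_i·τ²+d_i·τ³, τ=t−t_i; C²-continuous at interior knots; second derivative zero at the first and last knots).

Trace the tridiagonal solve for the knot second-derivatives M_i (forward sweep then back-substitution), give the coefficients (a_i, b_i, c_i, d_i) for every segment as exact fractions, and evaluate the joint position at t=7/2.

  seg 0: a=0 b=-2044/229 c=0 d=899/229
  seg 1: a=-5 b=653/229 c=2697/229 d=-1518/229
  seg 2: a=3 b=1493/229 c=-1857/229 d=3755/1832
  seg 3: a=0 b=-605/458 c=3837/916 d=-1387/916
  seg 4: a=2 b=-1253/458 c=-4485/916 d=1495/916
S(7/2) = 21273/14656

Δ: Δ0=-5, Δ1=8, Δ2=-3/2, Δ3=1, Δ4=-6
row 1: diag=4, rhs=78; c'=1/4, d'=39/2
row 2: denom=6−1·1/4=23/4; d'=(-57−1·39/2)/(23/4)=-306/23
row 3: denom=8−2·8/23=168/23; d'=(15−2·-306/23)/(168/23)=319/56
row 4: denom=6−2·23/84=229/42; d'=(-42−2·319/56)/(229/42)=-4485/458
back: M4=-4485/458
back: M3=319/56−23/84·-4485/458=3837/458
back: M2=-306/23−8/23·3837/458=-3714/229
back: M1=39/2−1/4·-3714/229=5394/229
M: M0=0, M1=5394/229, M2=-3714/229, M3=3837/458, M4=-4485/458, M5=0
seg 0: a=0, c=M0/2=0, d=(M1−M0)/(6·1)=899/229, b=Δ0−h0·(2M0+M1)/6=-2044/229
seg 1: a=-5, c=M1/2=2697/229, d=(M2−M1)/(6·1)=-1518/229, b=Δ1−h1·(2M1+M2)/6=653/229
seg 2: a=3, c=M2/2=-1857/229, d=(M3−M2)/(6·2)=3755/1832, b=Δ2−h2·(2M2+M3)/6=1493/229
seg 3: a=0, c=M3/2=3837/916, d=(M4−M3)/(6·2)=-1387/916, b=Δ3−h3·(2M3+M4)/6=-605/458
seg 4: a=2, c=M4/2=-4485/916, d=(M5−M4)/(6·1)=1495/916, b=Δ4−h4·(2M4+M5)/6=-1253/458
t_q=7/2 → seg 2, τ=3/2; S=3+1493/229·τ+-1857/229·τ²+3755/1832·τ³=21273/14656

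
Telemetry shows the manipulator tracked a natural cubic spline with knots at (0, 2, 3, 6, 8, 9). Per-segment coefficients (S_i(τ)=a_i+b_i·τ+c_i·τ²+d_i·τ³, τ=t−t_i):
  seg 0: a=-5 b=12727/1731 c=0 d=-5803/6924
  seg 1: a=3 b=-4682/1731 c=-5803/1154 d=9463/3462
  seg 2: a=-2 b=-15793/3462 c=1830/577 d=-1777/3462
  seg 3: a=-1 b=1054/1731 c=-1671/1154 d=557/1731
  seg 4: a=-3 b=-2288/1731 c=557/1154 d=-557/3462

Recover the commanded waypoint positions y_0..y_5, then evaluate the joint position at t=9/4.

y_0 = S_0(0) = a_0 = -5
y_1 = S_1(0) = a_1 = 3
y_2 = S_2(0) = a_2 = -2
y_3 = S_3(0) = a_3 = -1
y_4 = S_4(0) = a_4 = -3
y_5 = S_4(1) = -4
t_q=9/4 is in segment 1 (τ=1/4); S_1(τ)=151569/73856

y_0=-5 y_1=3 y_2=-2 y_3=-1 y_4=-3 y_5=-4
S(9/4) = 151569/73856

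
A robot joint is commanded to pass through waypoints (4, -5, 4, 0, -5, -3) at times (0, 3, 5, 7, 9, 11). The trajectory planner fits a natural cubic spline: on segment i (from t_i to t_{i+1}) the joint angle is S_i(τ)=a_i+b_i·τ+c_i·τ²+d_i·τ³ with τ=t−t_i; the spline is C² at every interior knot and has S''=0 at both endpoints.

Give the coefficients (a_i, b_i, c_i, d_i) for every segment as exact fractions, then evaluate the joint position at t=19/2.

Δ: Δ0=-3, Δ1=9/2, Δ2=-2, Δ3=-5/2, Δ4=1
row 1: diag=10, rhs=45; c'=1/5, d'=9/2
row 2: denom=8−2·1/5=38/5; d'=(-39−2·9/2)/(38/5)=-120/19
row 3: denom=8−2·5/19=142/19; d'=(-3−2·-120/19)/(142/19)=183/142
row 4: denom=8−2·19/71=530/71; d'=(21−2·183/142)/(530/71)=654/265
back: M4=654/265
back: M3=183/142−19/71·654/265=333/530
back: M2=-120/19−5/19·333/530=-687/106
back: M1=9/2−1/5·-687/106=1536/265
M: M0=0, M1=1536/265, M2=-687/106, M3=333/530, M4=654/265, M5=0
seg 0: a=4, c=M0/2=0, d=(M1−M0)/(6·3)=256/795, b=Δ0−h0·(2M0+M1)/6=-1563/265
seg 1: a=-5, c=M1/2=768/265, d=(M2−M1)/(6·2)=-2169/2120, b=Δ1−h1·(2M1+M2)/6=741/265
seg 2: a=4, c=M2/2=-687/212, d=(M3−M2)/(6·2)=157/265, b=Δ2−h2·(2M2+M3)/6=1119/530
seg 3: a=0, c=M3/2=333/1060, d=(M4−M3)/(6·2)=65/424, b=Δ3−h3·(2M3+M4)/6=-1983/530
seg 4: a=-5, c=M4/2=327/265, d=(M5−M4)/(6·2)=-109/530, b=Δ4−h4·(2M4+M5)/6=-171/265
t_q=19/2 → seg 4, τ=1/2; S=-5+-171/265·τ+327/265·τ²+-109/530·τ³=-21369/4240

  seg 0: a=4 b=-1563/265 c=0 d=256/795
  seg 1: a=-5 b=741/265 c=768/265 d=-2169/2120
  seg 2: a=4 b=1119/530 c=-687/212 d=157/265
  seg 3: a=0 b=-1983/530 c=333/1060 d=65/424
  seg 4: a=-5 b=-171/265 c=327/265 d=-109/530
S(19/2) = -21369/4240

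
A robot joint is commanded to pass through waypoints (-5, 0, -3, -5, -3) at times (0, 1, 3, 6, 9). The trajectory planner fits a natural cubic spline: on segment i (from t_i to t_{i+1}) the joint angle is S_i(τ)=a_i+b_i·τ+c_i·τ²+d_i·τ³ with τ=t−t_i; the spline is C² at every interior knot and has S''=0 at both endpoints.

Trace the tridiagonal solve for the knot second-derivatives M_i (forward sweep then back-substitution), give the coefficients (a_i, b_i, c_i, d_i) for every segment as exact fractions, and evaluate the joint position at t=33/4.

Δ: Δ0=5, Δ1=-3/2, Δ2=-2/3, Δ3=2/3
row 1: diag=6, rhs=-39; c'=1/3, d'=-13/2
row 2: denom=10−2·1/3=28/3; d'=(5−2·-13/2)/(28/3)=27/14
row 3: denom=12−3·9/28=309/28; d'=(8−3·27/14)/(309/28)=62/309
back: M3=62/309
back: M2=27/14−9/28·62/309=192/103
back: M1=-13/2−1/3·192/103=-1467/206
M: M0=0, M1=-1467/206, M2=192/103, M3=62/309, M4=0
seg 0: a=-5, c=M0/2=0, d=(M1−M0)/(6·1)=-489/412, b=Δ0−h0·(2M0+M1)/6=2549/412
seg 1: a=0, c=M1/2=-1467/412, d=(M2−M1)/(6·2)=617/824, b=Δ1−h1·(2M1+M2)/6=541/206
seg 2: a=-3, c=M2/2=96/103, d=(M3−M2)/(6·3)=-257/2781, b=Δ2−h2·(2M2+M3)/6=-271/103
seg 3: a=-5, c=M3/2=31/309, d=(M4−M3)/(6·3)=-31/2781, b=Δ3−h3·(2M3+M4)/6=48/103
t_q=33/4 → seg 3, τ=9/4; S=-5+48/103·τ+31/309·τ²+-31/2781·τ³=-23537/6592

  seg 0: a=-5 b=2549/412 c=0 d=-489/412
  seg 1: a=0 b=541/206 c=-1467/412 d=617/824
  seg 2: a=-3 b=-271/103 c=96/103 d=-257/2781
  seg 3: a=-5 b=48/103 c=31/309 d=-31/2781
S(33/4) = -23537/6592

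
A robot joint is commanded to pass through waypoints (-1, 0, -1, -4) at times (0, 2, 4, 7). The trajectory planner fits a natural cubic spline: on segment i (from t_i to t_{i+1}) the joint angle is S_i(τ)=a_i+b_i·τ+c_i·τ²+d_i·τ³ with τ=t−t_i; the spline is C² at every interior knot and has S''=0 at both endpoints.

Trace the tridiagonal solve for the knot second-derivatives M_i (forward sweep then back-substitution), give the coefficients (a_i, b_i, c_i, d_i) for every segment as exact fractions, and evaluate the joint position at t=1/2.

  seg 0: a=-1 b=14/19 c=0 d=-9/152
  seg 1: a=0 b=1/38 c=-27/76 d=7/152
  seg 2: a=-1 b=-16/19 c=-3/38 d=1/114
S(1/2) = -777/1216

Δ: Δ0=1/2, Δ1=-1/2, Δ2=-1
row 1: diag=8, rhs=-6; c'=1/4, d'=-3/4
row 2: denom=10−2·1/4=19/2; d'=(-3−2·-3/4)/(19/2)=-3/19
back: M2=-3/19
back: M1=-3/4−1/4·-3/19=-27/38
M: M0=0, M1=-27/38, M2=-3/19, M3=0
seg 0: a=-1, c=M0/2=0, d=(M1−M0)/(6·2)=-9/152, b=Δ0−h0·(2M0+M1)/6=14/19
seg 1: a=0, c=M1/2=-27/76, d=(M2−M1)/(6·2)=7/152, b=Δ1−h1·(2M1+M2)/6=1/38
seg 2: a=-1, c=M2/2=-3/38, d=(M3−M2)/(6·3)=1/114, b=Δ2−h2·(2M2+M3)/6=-16/19
t_q=1/2 → seg 0, τ=1/2; S=-1+14/19·τ+0·τ²+-9/152·τ³=-777/1216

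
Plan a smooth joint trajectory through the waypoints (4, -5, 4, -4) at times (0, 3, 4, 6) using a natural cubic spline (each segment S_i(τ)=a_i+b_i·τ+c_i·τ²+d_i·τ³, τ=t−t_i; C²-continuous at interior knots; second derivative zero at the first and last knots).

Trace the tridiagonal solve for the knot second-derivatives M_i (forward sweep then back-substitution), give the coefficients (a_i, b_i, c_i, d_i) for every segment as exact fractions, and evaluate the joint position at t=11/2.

  seg 0: a=4 b=-396/47 c=0 d=85/141
  seg 1: a=-5 b=369/47 c=255/47 d=-201/47
  seg 2: a=4 b=276/47 c=-348/47 d=58/47
S(11/2) = 59/188

Δ: Δ0=-3, Δ1=9, Δ2=-4
row 1: diag=8, rhs=72; c'=1/8, d'=9
row 2: denom=6−1·1/8=47/8; d'=(-78−1·9)/(47/8)=-696/47
back: M2=-696/47
back: M1=9−1/8·-696/47=510/47
M: M0=0, M1=510/47, M2=-696/47, M3=0
seg 0: a=4, c=M0/2=0, d=(M1−M0)/(6·3)=85/141, b=Δ0−h0·(2M0+M1)/6=-396/47
seg 1: a=-5, c=M1/2=255/47, d=(M2−M1)/(6·1)=-201/47, b=Δ1−h1·(2M1+M2)/6=369/47
seg 2: a=4, c=M2/2=-348/47, d=(M3−M2)/(6·2)=58/47, b=Δ2−h2·(2M2+M3)/6=276/47
t_q=11/2 → seg 2, τ=3/2; S=4+276/47·τ+-348/47·τ²+58/47·τ³=59/188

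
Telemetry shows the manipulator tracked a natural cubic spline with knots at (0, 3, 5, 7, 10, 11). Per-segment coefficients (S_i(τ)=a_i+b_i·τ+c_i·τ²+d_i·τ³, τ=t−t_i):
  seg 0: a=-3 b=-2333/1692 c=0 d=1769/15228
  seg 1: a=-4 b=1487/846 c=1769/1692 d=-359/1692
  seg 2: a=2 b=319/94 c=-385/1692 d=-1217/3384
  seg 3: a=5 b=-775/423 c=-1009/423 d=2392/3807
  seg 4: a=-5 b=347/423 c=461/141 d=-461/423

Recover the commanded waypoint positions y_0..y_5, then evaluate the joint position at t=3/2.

y_0=-3 y_1=-4 y_2=2 y_3=5 y_4=-5 y_5=-2
S(3/2) = -7033/1504

y_0 = S_0(0) = a_0 = -3
y_1 = S_1(0) = a_1 = -4
y_2 = S_2(0) = a_2 = 2
y_3 = S_3(0) = a_3 = 5
y_4 = S_4(0) = a_4 = -5
y_5 = S_4(1) = -2
t_q=3/2 is in segment 0 (τ=3/2); S_0(τ)=-7033/1504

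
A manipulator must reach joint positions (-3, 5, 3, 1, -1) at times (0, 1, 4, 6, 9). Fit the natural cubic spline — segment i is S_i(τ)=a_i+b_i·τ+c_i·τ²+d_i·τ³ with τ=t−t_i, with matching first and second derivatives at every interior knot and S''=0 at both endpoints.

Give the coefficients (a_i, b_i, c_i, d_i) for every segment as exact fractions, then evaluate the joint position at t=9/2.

  seg 0: a=-3 b=3122/339 c=0 d=-410/339
  seg 1: a=5 b=1892/339 c=-410/113 d=524/1017
  seg 2: a=3 b=-772/339 c=114/113 d=-251/1356
  seg 3: a=1 b=-157/339 c=-23/226 d=23/2034
S(9/2) = 7559/3616

Δ: Δ0=8, Δ1=-2/3, Δ2=-1, Δ3=-2/3
row 1: diag=8, rhs=-52; c'=3/8, d'=-13/2
row 2: denom=10−3·3/8=71/8; d'=(-2−3·-13/2)/(71/8)=140/71
row 3: denom=10−2·16/71=678/71; d'=(2−2·140/71)/(678/71)=-23/113
back: M3=-23/113
back: M2=140/71−16/71·-23/113=228/113
back: M1=-13/2−3/8·228/113=-820/113
M: M0=0, M1=-820/113, M2=228/113, M3=-23/113, M4=0
seg 0: a=-3, c=M0/2=0, d=(M1−M0)/(6·1)=-410/339, b=Δ0−h0·(2M0+M1)/6=3122/339
seg 1: a=5, c=M1/2=-410/113, d=(M2−M1)/(6·3)=524/1017, b=Δ1−h1·(2M1+M2)/6=1892/339
seg 2: a=3, c=M2/2=114/113, d=(M3−M2)/(6·2)=-251/1356, b=Δ2−h2·(2M2+M3)/6=-772/339
seg 3: a=1, c=M3/2=-23/226, d=(M4−M3)/(6·3)=23/2034, b=Δ3−h3·(2M3+M4)/6=-157/339
t_q=9/2 → seg 2, τ=1/2; S=3+-772/339·τ+114/113·τ²+-251/1356·τ³=7559/3616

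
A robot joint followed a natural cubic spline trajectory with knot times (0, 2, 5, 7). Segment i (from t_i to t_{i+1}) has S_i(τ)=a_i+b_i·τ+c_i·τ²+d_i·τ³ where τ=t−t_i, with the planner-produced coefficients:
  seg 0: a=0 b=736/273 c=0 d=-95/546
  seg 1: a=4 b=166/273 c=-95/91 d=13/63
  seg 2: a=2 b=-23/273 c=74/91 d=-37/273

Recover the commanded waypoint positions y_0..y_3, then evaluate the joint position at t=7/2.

y_0 = S_0(0) = a_0 = 0
y_1 = S_1(0) = a_1 = 4
y_2 = S_2(0) = a_2 = 2
y_3 = S_2(2) = 4
t_q=7/2 is in segment 1 (τ=3/2); S_1(τ)=339/104

y_0=0 y_1=4 y_2=2 y_3=4
S(7/2) = 339/104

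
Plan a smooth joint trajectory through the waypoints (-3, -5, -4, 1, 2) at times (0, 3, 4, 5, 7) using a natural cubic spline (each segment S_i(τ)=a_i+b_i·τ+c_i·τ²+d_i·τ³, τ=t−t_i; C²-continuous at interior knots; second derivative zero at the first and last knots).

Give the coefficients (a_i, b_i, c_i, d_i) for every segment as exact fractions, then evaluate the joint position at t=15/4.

Δ: Δ0=-2/3, Δ1=1, Δ2=5, Δ3=1/2
row 1: diag=8, rhs=10; c'=1/8, d'=5/4
row 2: denom=4−1·1/8=31/8; d'=(24−1·5/4)/(31/8)=182/31
row 3: denom=6−1·8/31=178/31; d'=(-27−1·182/31)/(178/31)=-1019/178
back: M3=-1019/178
back: M2=182/31−8/31·-1019/178=654/89
back: M1=5/4−1/8·654/89=59/178
M: M0=0, M1=59/178, M2=654/89, M3=-1019/178, M4=0
seg 0: a=-3, c=M0/2=0, d=(M1−M0)/(6·3)=59/3204, b=Δ0−h0·(2M0+M1)/6=-889/1068
seg 1: a=-5, c=M1/2=59/356, d=(M2−M1)/(6·1)=1249/1068, b=Δ1−h1·(2M1+M2)/6=-179/534
seg 2: a=-4, c=M2/2=327/89, d=(M3−M2)/(6·1)=-2327/1068, b=Δ2−h2·(2M2+M3)/6=3743/1068
seg 3: a=1, c=M3/2=-1019/356, d=(M4−M3)/(6·2)=1019/2136, b=Δ3−h3·(2M3+M4)/6=2305/534
t_q=15/4 → seg 1, τ=3/4; S=-5+-179/534·τ+59/356·τ²+1249/1068·τ³=-106283/22784

  seg 0: a=-3 b=-889/1068 c=0 d=59/3204
  seg 1: a=-5 b=-179/534 c=59/356 d=1249/1068
  seg 2: a=-4 b=3743/1068 c=327/89 d=-2327/1068
  seg 3: a=1 b=2305/534 c=-1019/356 d=1019/2136
S(15/4) = -106283/22784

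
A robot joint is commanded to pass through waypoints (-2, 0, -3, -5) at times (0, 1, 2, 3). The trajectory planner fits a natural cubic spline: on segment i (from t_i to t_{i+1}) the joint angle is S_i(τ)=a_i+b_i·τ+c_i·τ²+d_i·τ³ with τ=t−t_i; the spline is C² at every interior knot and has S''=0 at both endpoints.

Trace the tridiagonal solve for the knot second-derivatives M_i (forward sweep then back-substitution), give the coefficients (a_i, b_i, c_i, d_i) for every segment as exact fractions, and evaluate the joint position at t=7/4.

Δ: Δ0=2, Δ1=-3, Δ2=-2
row 1: diag=4, rhs=-30; c'=1/4, d'=-15/2
row 2: denom=4−1·1/4=15/4; d'=(6−1·-15/2)/(15/4)=18/5
back: M2=18/5
back: M1=-15/2−1/4·18/5=-42/5
M: M0=0, M1=-42/5, M2=18/5, M3=0
seg 0: a=-2, c=M0/2=0, d=(M1−M0)/(6·1)=-7/5, b=Δ0−h0·(2M0+M1)/6=17/5
seg 1: a=0, c=M1/2=-21/5, d=(M2−M1)/(6·1)=2, b=Δ1−h1·(2M1+M2)/6=-4/5
seg 2: a=-3, c=M2/2=9/5, d=(M3−M2)/(6·1)=-3/5, b=Δ2−h2·(2M2+M3)/6=-16/5
t_q=7/4 → seg 1, τ=3/4; S=0+-4/5·τ+-21/5·τ²+2·τ³=-339/160

  seg 0: a=-2 b=17/5 c=0 d=-7/5
  seg 1: a=0 b=-4/5 c=-21/5 d=2
  seg 2: a=-3 b=-16/5 c=9/5 d=-3/5
S(7/4) = -339/160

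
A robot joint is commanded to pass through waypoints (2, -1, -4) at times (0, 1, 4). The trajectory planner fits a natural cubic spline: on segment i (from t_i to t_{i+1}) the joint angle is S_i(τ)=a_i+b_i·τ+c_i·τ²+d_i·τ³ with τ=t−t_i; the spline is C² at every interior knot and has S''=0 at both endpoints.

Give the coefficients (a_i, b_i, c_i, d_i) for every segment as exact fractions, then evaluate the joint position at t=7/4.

  seg 0: a=2 b=-13/4 c=0 d=1/4
  seg 1: a=-1 b=-5/2 c=3/4 d=-1/12
S(7/4) = -637/256

Δ: Δ0=-3, Δ1=-1
row 1: diag=8, rhs=12; c'=3/8, d'=3/2
back: M1=3/2
M: M0=0, M1=3/2, M2=0
seg 0: a=2, c=M0/2=0, d=(M1−M0)/(6·1)=1/4, b=Δ0−h0·(2M0+M1)/6=-13/4
seg 1: a=-1, c=M1/2=3/4, d=(M2−M1)/(6·3)=-1/12, b=Δ1−h1·(2M1+M2)/6=-5/2
t_q=7/4 → seg 1, τ=3/4; S=-1+-5/2·τ+3/4·τ²+-1/12·τ³=-637/256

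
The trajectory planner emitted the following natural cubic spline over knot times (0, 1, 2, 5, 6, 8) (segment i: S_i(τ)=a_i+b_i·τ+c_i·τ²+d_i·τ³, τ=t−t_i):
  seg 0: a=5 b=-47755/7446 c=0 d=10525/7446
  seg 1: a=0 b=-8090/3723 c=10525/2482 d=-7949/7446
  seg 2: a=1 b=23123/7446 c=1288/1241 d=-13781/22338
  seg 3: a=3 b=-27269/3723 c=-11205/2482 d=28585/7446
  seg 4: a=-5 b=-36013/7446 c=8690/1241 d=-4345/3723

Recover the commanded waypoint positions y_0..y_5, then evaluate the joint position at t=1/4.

y_0=5 y_1=0 y_2=1 y_3=3 y_4=-5 y_5=4
S(1/4) = 543055/158848

y_0 = S_0(0) = a_0 = 5
y_1 = S_1(0) = a_1 = 0
y_2 = S_2(0) = a_2 = 1
y_3 = S_3(0) = a_3 = 3
y_4 = S_4(0) = a_4 = -5
y_5 = S_4(2) = 4
t_q=1/4 is in segment 0 (τ=1/4); S_0(τ)=543055/158848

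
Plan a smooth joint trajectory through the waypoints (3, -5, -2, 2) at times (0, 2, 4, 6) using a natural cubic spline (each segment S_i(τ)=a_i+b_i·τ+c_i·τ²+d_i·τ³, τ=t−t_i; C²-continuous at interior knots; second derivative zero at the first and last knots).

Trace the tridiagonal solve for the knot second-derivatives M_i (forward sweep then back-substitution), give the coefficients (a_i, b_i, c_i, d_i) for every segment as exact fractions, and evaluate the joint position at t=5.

  seg 0: a=3 b=-163/30 c=0 d=43/120
  seg 1: a=-5 b=-17/15 c=43/20 d=-5/12
  seg 2: a=-2 b=37/15 c=-7/20 d=7/120
S(5) = 7/40

Δ: Δ0=-4, Δ1=3/2, Δ2=2
row 1: diag=8, rhs=33; c'=1/4, d'=33/8
row 2: denom=8−2·1/4=15/2; d'=(3−2·33/8)/(15/2)=-7/10
back: M2=-7/10
back: M1=33/8−1/4·-7/10=43/10
M: M0=0, M1=43/10, M2=-7/10, M3=0
seg 0: a=3, c=M0/2=0, d=(M1−M0)/(6·2)=43/120, b=Δ0−h0·(2M0+M1)/6=-163/30
seg 1: a=-5, c=M1/2=43/20, d=(M2−M1)/(6·2)=-5/12, b=Δ1−h1·(2M1+M2)/6=-17/15
seg 2: a=-2, c=M2/2=-7/20, d=(M3−M2)/(6·2)=7/120, b=Δ2−h2·(2M2+M3)/6=37/15
t_q=5 → seg 2, τ=1; S=-2+37/15·τ+-7/20·τ²+7/120·τ³=7/40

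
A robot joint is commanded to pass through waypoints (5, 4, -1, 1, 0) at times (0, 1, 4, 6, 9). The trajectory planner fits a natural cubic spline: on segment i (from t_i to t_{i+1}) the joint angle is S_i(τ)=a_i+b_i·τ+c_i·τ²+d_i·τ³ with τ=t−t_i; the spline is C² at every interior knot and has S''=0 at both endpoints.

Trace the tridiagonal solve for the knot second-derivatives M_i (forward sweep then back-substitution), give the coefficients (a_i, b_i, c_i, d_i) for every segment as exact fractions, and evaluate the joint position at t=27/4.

  seg 0: a=5 b=-263/339 c=0 d=-76/339
  seg 1: a=4 b=-491/339 c=-76/113 d=610/3051
  seg 2: a=-1 b=-29/339 c=382/339 d=-33/113
  seg 3: a=1 b=311/339 c=-212/339 d=212/3051
S(27/4) = 2469/1808

Δ: Δ0=-1, Δ1=-5/3, Δ2=1, Δ3=-1/3
row 1: diag=8, rhs=-4; c'=3/8, d'=-1/2
row 2: denom=10−3·3/8=71/8; d'=(16−3·-1/2)/(71/8)=140/71
row 3: denom=10−2·16/71=678/71; d'=(-8−2·140/71)/(678/71)=-424/339
back: M3=-424/339
back: M2=140/71−16/71·-424/339=764/339
back: M1=-1/2−3/8·764/339=-152/113
M: M0=0, M1=-152/113, M2=764/339, M3=-424/339, M4=0
seg 0: a=5, c=M0/2=0, d=(M1−M0)/(6·1)=-76/339, b=Δ0−h0·(2M0+M1)/6=-263/339
seg 1: a=4, c=M1/2=-76/113, d=(M2−M1)/(6·3)=610/3051, b=Δ1−h1·(2M1+M2)/6=-491/339
seg 2: a=-1, c=M2/2=382/339, d=(M3−M2)/(6·2)=-33/113, b=Δ2−h2·(2M2+M3)/6=-29/339
seg 3: a=1, c=M3/2=-212/339, d=(M4−M3)/(6·3)=212/3051, b=Δ3−h3·(2M3+M4)/6=311/339
t_q=27/4 → seg 3, τ=3/4; S=1+311/339·τ+-212/339·τ²+212/3051·τ³=2469/1808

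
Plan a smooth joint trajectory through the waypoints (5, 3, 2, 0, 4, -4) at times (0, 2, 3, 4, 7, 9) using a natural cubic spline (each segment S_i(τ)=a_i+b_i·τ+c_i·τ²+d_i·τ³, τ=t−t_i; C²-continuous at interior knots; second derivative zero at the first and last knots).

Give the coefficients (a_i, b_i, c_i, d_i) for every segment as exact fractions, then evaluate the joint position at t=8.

Δ: Δ0=-1, Δ1=-1, Δ2=-2, Δ3=4/3, Δ4=-4
row 1: diag=6, rhs=0; c'=1/6, d'=0
row 2: denom=4−1·1/6=23/6; d'=(-6−1·0)/(23/6)=-36/23
row 3: denom=8−1·6/23=178/23; d'=(20−1·-36/23)/(178/23)=248/89
row 4: denom=10−3·69/178=1573/178; d'=(-32−3·248/89)/(1573/178)=-7184/1573
back: M4=-7184/1573
back: M3=248/89−69/178·-7184/1573=7168/1573
back: M2=-36/23−6/23·7168/1573=-4332/1573
back: M1=0−1/6·-4332/1573=722/1573
M: M0=0, M1=722/1573, M2=-4332/1573, M3=7168/1573, M4=-7184/1573, M5=0
seg 0: a=5, c=M0/2=0, d=(M1−M0)/(6·2)=361/9438, b=Δ0−h0·(2M0+M1)/6=-5441/4719
seg 1: a=3, c=M1/2=361/1573, d=(M2−M1)/(6·1)=-2527/4719, b=Δ1−h1·(2M1+M2)/6=-3275/4719
seg 2: a=2, c=M2/2=-2166/1573, d=(M3−M2)/(6·1)=5750/4719, b=Δ2−h2·(2M2+M3)/6=-790/429
seg 3: a=0, c=M3/2=3584/1573, d=(M4−M3)/(6·3)=-184/363, b=Δ3−h3·(2M3+M4)/6=-4436/4719
seg 4: a=4, c=M4/2=-3592/1573, d=(M5−M4)/(6·2)=1796/4719, b=Δ4−h4·(2M4+M5)/6=-4508/4719
t_q=8 → seg 4, τ=1; S=4+-4508/4719·τ+-3592/1573·τ²+1796/4719·τ³=1796/1573

  seg 0: a=5 b=-5441/4719 c=0 d=361/9438
  seg 1: a=3 b=-3275/4719 c=361/1573 d=-2527/4719
  seg 2: a=2 b=-790/429 c=-2166/1573 d=5750/4719
  seg 3: a=0 b=-4436/4719 c=3584/1573 d=-184/363
  seg 4: a=4 b=-4508/4719 c=-3592/1573 d=1796/4719
S(8) = 1796/1573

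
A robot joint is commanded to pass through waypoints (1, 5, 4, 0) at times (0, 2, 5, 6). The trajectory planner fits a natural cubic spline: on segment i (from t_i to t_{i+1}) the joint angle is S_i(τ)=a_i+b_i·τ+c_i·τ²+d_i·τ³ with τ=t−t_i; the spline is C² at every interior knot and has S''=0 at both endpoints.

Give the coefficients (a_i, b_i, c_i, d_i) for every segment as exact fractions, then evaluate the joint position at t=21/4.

Δ: Δ0=2, Δ1=-1/3, Δ2=-4
row 1: diag=10, rhs=-14; c'=3/10, d'=-7/5
row 2: denom=8−3·3/10=71/10; d'=(-22−3·-7/5)/(71/10)=-178/71
back: M2=-178/71
back: M1=-7/5−3/10·-178/71=-46/71
M: M0=0, M1=-46/71, M2=-178/71, M3=0
seg 0: a=1, c=M0/2=0, d=(M1−M0)/(6·2)=-23/426, b=Δ0−h0·(2M0+M1)/6=472/213
seg 1: a=5, c=M1/2=-23/71, d=(M2−M1)/(6·3)=-22/213, b=Δ1−h1·(2M1+M2)/6=334/213
seg 2: a=4, c=M2/2=-89/71, d=(M3−M2)/(6·1)=89/213, b=Δ2−h2·(2M2+M3)/6=-674/213
t_q=21/4 → seg 2, τ=1/4; S=4+-674/213·τ+-89/71·τ²+89/213·τ³=14255/4544

  seg 0: a=1 b=472/213 c=0 d=-23/426
  seg 1: a=5 b=334/213 c=-23/71 d=-22/213
  seg 2: a=4 b=-674/213 c=-89/71 d=89/213
S(21/4) = 14255/4544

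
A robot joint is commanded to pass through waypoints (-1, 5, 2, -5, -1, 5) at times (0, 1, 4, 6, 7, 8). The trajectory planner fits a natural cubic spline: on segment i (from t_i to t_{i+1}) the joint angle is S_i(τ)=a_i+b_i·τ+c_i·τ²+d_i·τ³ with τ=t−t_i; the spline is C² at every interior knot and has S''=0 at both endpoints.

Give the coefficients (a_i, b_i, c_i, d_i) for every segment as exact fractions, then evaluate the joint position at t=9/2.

Δ: Δ0=6, Δ1=-1, Δ2=-7/2, Δ3=4, Δ4=6
row 1: diag=8, rhs=-42; c'=3/8, d'=-21/4
row 2: denom=10−3·3/8=71/8; d'=(-15−3·-21/4)/(71/8)=6/71
row 3: denom=6−2·16/71=394/71; d'=(45−2·6/71)/(394/71)=3183/394
row 4: denom=4−1·71/394=1505/394; d'=(12−1·3183/394)/(1505/394)=309/301
back: M4=309/301
back: M3=3183/394−71/394·309/301=2376/301
back: M2=6/71−16/71·2376/301=-510/301
back: M1=-21/4−3/8·-510/301=-1389/301
M: M0=0, M1=-1389/301, M2=-510/301, M3=2376/301, M4=309/301, M5=0
seg 0: a=-1, c=M0/2=0, d=(M1−M0)/(6·1)=-463/602, b=Δ0−h0·(2M0+M1)/6=4075/602
seg 1: a=5, c=M1/2=-1389/602, d=(M2−M1)/(6·3)=293/1806, b=Δ1−h1·(2M1+M2)/6=1343/301
seg 2: a=2, c=M2/2=-255/301, d=(M3−M2)/(6·2)=481/602, b=Δ2−h2·(2M2+M3)/6=-3011/602
seg 3: a=-5, c=M3/2=1188/301, d=(M4−M3)/(6·1)=-689/602, b=Δ3−h3·(2M3+M4)/6=103/86
seg 4: a=-1, c=M4/2=309/602, d=(M5−M4)/(6·1)=-103/602, b=Δ4−h4·(2M4+M5)/6=1703/301
t_q=9/2 → seg 2, τ=1/2; S=2+-3011/602·τ+-255/301·τ²+481/602·τ³=-2951/4816

  seg 0: a=-1 b=4075/602 c=0 d=-463/602
  seg 1: a=5 b=1343/301 c=-1389/602 d=293/1806
  seg 2: a=2 b=-3011/602 c=-255/301 d=481/602
  seg 3: a=-5 b=103/86 c=1188/301 d=-689/602
  seg 4: a=-1 b=1703/301 c=309/602 d=-103/602
S(9/2) = -2951/4816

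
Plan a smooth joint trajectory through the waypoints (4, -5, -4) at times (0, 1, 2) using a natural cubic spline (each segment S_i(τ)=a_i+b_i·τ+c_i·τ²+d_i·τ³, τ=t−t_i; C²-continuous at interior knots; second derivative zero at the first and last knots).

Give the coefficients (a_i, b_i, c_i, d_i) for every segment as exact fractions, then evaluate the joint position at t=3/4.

  seg 0: a=4 b=-23/2 c=0 d=5/2
  seg 1: a=-5 b=-4 c=15/2 d=-5/2
S(3/4) = -457/128

Δ: Δ0=-9, Δ1=1
row 1: diag=4, rhs=60; c'=1/4, d'=15
back: M1=15
M: M0=0, M1=15, M2=0
seg 0: a=4, c=M0/2=0, d=(M1−M0)/(6·1)=5/2, b=Δ0−h0·(2M0+M1)/6=-23/2
seg 1: a=-5, c=M1/2=15/2, d=(M2−M1)/(6·1)=-5/2, b=Δ1−h1·(2M1+M2)/6=-4
t_q=3/4 → seg 0, τ=3/4; S=4+-23/2·τ+0·τ²+5/2·τ³=-457/128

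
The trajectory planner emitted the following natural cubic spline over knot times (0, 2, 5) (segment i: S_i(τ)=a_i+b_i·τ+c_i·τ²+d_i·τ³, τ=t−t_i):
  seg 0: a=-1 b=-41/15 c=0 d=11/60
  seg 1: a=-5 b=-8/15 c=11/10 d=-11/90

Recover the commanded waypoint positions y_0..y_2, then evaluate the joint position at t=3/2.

y_0=-1 y_1=-5 y_2=0
S(3/2) = -717/160

y_0 = S_0(0) = a_0 = -1
y_1 = S_1(0) = a_1 = -5
y_2 = S_1(3) = 0
t_q=3/2 is in segment 0 (τ=3/2); S_0(τ)=-717/160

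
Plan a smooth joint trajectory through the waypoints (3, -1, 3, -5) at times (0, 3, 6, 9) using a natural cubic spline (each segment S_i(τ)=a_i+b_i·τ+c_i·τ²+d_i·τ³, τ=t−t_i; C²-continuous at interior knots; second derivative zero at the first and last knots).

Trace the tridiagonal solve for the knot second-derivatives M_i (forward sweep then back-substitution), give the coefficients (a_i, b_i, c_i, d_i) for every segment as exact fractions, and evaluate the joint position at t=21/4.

Δ: Δ0=-4/3, Δ1=4/3, Δ2=-8/3
row 1: diag=12, rhs=16; c'=1/4, d'=4/3
row 2: denom=12−3·1/4=45/4; d'=(-24−3·4/3)/(45/4)=-112/45
back: M2=-112/45
back: M1=4/3−1/4·-112/45=88/45
M: M0=0, M1=88/45, M2=-112/45, M3=0
seg 0: a=3, c=M0/2=0, d=(M1−M0)/(6·3)=44/405, b=Δ0−h0·(2M0+M1)/6=-104/45
seg 1: a=-1, c=M1/2=44/45, d=(M2−M1)/(6·3)=-20/81, b=Δ1−h1·(2M1+M2)/6=28/45
seg 2: a=3, c=M2/2=-56/45, d=(M3−M2)/(6·3)=56/405, b=Δ2−h2·(2M2+M3)/6=-8/45
t_q=21/4 → seg 1, τ=9/4; S=-1+28/45·τ+44/45·τ²+-20/81·τ³=203/80

  seg 0: a=3 b=-104/45 c=0 d=44/405
  seg 1: a=-1 b=28/45 c=44/45 d=-20/81
  seg 2: a=3 b=-8/45 c=-56/45 d=56/405
S(21/4) = 203/80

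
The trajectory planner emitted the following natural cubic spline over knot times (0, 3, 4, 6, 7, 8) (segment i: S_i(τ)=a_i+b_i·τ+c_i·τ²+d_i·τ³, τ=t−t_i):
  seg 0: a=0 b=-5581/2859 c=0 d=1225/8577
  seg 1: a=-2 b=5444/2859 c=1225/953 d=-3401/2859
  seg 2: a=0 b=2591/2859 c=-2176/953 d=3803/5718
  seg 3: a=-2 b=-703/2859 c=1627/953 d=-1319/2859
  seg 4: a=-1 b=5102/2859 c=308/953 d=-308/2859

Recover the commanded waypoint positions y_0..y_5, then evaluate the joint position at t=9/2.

y_0=0 y_1=-2 y_2=0 y_3=-2 y_4=-1 y_5=1
S(9/2) = -527/15248

y_0 = S_0(0) = a_0 = 0
y_1 = S_1(0) = a_1 = -2
y_2 = S_2(0) = a_2 = 0
y_3 = S_3(0) = a_3 = -2
y_4 = S_4(0) = a_4 = -1
y_5 = S_4(1) = 1
t_q=9/2 is in segment 2 (τ=1/2); S_2(τ)=-527/15248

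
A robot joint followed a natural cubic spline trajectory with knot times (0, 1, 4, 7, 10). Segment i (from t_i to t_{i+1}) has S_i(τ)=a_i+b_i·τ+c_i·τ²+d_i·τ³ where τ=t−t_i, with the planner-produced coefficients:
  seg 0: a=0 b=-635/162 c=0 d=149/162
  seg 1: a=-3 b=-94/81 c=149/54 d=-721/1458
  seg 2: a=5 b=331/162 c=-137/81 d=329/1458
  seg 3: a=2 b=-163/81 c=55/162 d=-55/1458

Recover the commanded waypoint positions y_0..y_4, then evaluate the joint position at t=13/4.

y_0=0 y_1=-3 y_2=5 y_3=2 y_4=-2
S(13/4) = 3139/1152

y_0 = S_0(0) = a_0 = 0
y_1 = S_1(0) = a_1 = -3
y_2 = S_2(0) = a_2 = 5
y_3 = S_3(0) = a_3 = 2
y_4 = S_3(3) = -2
t_q=13/4 is in segment 1 (τ=9/4); S_1(τ)=3139/1152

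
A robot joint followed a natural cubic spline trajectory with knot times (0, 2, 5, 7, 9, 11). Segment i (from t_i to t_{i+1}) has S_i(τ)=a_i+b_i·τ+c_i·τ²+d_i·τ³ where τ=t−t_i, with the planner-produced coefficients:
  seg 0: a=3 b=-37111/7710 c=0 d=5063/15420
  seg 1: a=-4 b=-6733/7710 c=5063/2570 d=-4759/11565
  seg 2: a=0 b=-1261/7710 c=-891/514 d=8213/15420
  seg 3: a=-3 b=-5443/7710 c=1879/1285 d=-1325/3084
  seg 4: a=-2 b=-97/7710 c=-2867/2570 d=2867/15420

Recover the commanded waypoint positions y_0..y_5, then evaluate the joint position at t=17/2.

y_0=3 y_1=-4 y_2=0 y_3=-3 y_4=-2 y_5=-5
S(17/2) = -91241/41120

y_0 = S_0(0) = a_0 = 3
y_1 = S_1(0) = a_1 = -4
y_2 = S_2(0) = a_2 = 0
y_3 = S_3(0) = a_3 = -3
y_4 = S_4(0) = a_4 = -2
y_5 = S_4(2) = -5
t_q=17/2 is in segment 3 (τ=3/2); S_3(τ)=-91241/41120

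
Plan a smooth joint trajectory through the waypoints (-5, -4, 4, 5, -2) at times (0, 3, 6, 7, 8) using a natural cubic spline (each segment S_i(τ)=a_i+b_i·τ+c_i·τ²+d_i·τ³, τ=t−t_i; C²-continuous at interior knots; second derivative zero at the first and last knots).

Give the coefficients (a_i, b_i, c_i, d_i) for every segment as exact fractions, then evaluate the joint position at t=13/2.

  seg 0: a=-5 b=-31/112 c=0 d=205/3024
  seg 1: a=-4 b=87/56 c=205/336 d=-241/3024
  seg 2: a=4 b=49/16 c=-3/28 d=-219/112
  seg 3: a=5 b=-169/56 c=-669/112 d=223/112
S(13/2) = 4713/896

Δ: Δ0=1/3, Δ1=8/3, Δ2=1, Δ3=-7
row 1: diag=12, rhs=14; c'=1/4, d'=7/6
row 2: denom=8−3·1/4=29/4; d'=(-10−3·7/6)/(29/4)=-54/29
row 3: denom=4−1·4/29=112/29; d'=(-48−1·-54/29)/(112/29)=-669/56
back: M3=-669/56
back: M2=-54/29−4/29·-669/56=-3/14
back: M1=7/6−1/4·-3/14=205/168
M: M0=0, M1=205/168, M2=-3/14, M3=-669/56, M4=0
seg 0: a=-5, c=M0/2=0, d=(M1−M0)/(6·3)=205/3024, b=Δ0−h0·(2M0+M1)/6=-31/112
seg 1: a=-4, c=M1/2=205/336, d=(M2−M1)/(6·3)=-241/3024, b=Δ1−h1·(2M1+M2)/6=87/56
seg 2: a=4, c=M2/2=-3/28, d=(M3−M2)/(6·1)=-219/112, b=Δ2−h2·(2M2+M3)/6=49/16
seg 3: a=5, c=M3/2=-669/112, d=(M4−M3)/(6·1)=223/112, b=Δ3−h3·(2M3+M4)/6=-169/56
t_q=13/2 → seg 2, τ=1/2; S=4+49/16·τ+-3/28·τ²+-219/112·τ³=4713/896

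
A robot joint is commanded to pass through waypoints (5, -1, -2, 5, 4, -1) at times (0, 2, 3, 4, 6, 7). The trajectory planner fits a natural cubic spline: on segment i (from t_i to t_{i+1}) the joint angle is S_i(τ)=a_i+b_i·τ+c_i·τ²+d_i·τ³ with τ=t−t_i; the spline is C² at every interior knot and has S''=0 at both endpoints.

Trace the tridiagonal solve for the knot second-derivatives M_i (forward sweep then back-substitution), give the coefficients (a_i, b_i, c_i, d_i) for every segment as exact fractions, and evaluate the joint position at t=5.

Δ: Δ0=-3, Δ1=-1, Δ2=7, Δ3=-1/2, Δ4=-5
row 1: diag=6, rhs=12; c'=1/6, d'=2
row 2: denom=4−1·1/6=23/6; d'=(48−1·2)/(23/6)=12
row 3: denom=6−1·6/23=132/23; d'=(-45−1·12)/(132/23)=-437/44
row 4: denom=6−2·23/66=175/33; d'=(-27−2·-437/44)/(175/33)=-471/350
back: M4=-471/350
back: M3=-437/44−23/66·-471/350=-1656/175
back: M2=12−6/23·-1656/175=2532/175
back: M1=2−1/6·2532/175=-72/175
M: M0=0, M1=-72/175, M2=2532/175, M3=-1656/175, M4=-471/350, M5=0
seg 0: a=5, c=M0/2=0, d=(M1−M0)/(6·2)=-6/175, b=Δ0−h0·(2M0+M1)/6=-501/175
seg 1: a=-1, c=M1/2=-36/175, d=(M2−M1)/(6·1)=62/25, b=Δ1−h1·(2M1+M2)/6=-573/175
seg 2: a=-2, c=M2/2=1266/175, d=(M3−M2)/(6·1)=-698/175, b=Δ2−h2·(2M2+M3)/6=657/175
seg 3: a=5, c=M3/2=-828/175, d=(M4−M3)/(6·2)=947/1400, b=Δ3−h3·(2M3+M4)/6=219/35
seg 4: a=4, c=M4/2=-471/700, d=(M5−M4)/(6·1)=157/700, b=Δ4−h4·(2M4+M5)/6=-1593/350
t_q=5 → seg 3, τ=1; S=5+219/35·τ+-828/175·τ²+947/1400·τ³=10083/1400

  seg 0: a=5 b=-501/175 c=0 d=-6/175
  seg 1: a=-1 b=-573/175 c=-36/175 d=62/25
  seg 2: a=-2 b=657/175 c=1266/175 d=-698/175
  seg 3: a=5 b=219/35 c=-828/175 d=947/1400
  seg 4: a=4 b=-1593/350 c=-471/700 d=157/700
S(5) = 10083/1400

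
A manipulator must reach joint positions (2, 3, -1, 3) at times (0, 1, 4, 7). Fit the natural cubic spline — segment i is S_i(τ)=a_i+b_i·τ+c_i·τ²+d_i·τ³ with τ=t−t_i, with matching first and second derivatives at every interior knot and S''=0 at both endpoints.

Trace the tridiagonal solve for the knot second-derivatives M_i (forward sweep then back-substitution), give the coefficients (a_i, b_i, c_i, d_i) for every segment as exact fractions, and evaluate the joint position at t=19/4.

Δ: Δ0=1, Δ1=-4/3, Δ2=4/3
row 1: diag=8, rhs=-14; c'=3/8, d'=-7/4
row 2: denom=12−3·3/8=87/8; d'=(16−3·-7/4)/(87/8)=170/87
back: M2=170/87
back: M1=-7/4−3/8·170/87=-72/29
M: M0=0, M1=-72/29, M2=170/87, M3=0
seg 0: a=2, c=M0/2=0, d=(M1−M0)/(6·1)=-12/29, b=Δ0−h0·(2M0+M1)/6=41/29
seg 1: a=3, c=M1/2=-36/29, d=(M2−M1)/(6·3)=193/783, b=Δ1−h1·(2M1+M2)/6=5/29
seg 2: a=-1, c=M2/2=85/87, d=(M3−M2)/(6·3)=-85/783, b=Δ2−h2·(2M2+M3)/6=-18/29
t_q=19/4 → seg 2, τ=3/4; S=-1+-18/29·τ+85/87·τ²+-85/783·τ³=-1785/1856

  seg 0: a=2 b=41/29 c=0 d=-12/29
  seg 1: a=3 b=5/29 c=-36/29 d=193/783
  seg 2: a=-1 b=-18/29 c=85/87 d=-85/783
S(19/4) = -1785/1856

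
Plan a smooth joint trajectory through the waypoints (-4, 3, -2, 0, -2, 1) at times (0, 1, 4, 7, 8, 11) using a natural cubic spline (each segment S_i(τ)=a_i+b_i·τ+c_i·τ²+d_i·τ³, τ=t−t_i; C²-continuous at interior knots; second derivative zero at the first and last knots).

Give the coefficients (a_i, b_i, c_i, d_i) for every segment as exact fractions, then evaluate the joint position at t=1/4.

Δ: Δ0=7, Δ1=-5/3, Δ2=2/3, Δ3=-2, Δ4=1
row 1: diag=8, rhs=-52; c'=3/8, d'=-13/2
row 2: denom=12−3·3/8=87/8; d'=(14−3·-13/2)/(87/8)=268/87
row 3: denom=8−3·8/29=208/29; d'=(-16−3·268/87)/(208/29)=-183/52
row 4: denom=8−1·29/208=1635/208; d'=(18−1·-183/52)/(1635/208)=1492/545
back: M4=1492/545
back: M3=-183/52−29/208·1492/545=-2126/545
back: M2=268/87−8/29·-2126/545=6796/1635
back: M1=-13/2−3/8·6796/1635=-4392/545
M: M0=0, M1=-4392/545, M2=6796/1635, M3=-2126/545, M4=1492/545, M5=0
seg 0: a=-4, c=M0/2=0, d=(M1−M0)/(6·1)=-732/545, b=Δ0−h0·(2M0+M1)/6=4547/545
seg 1: a=3, c=M1/2=-2196/545, d=(M2−M1)/(6·3)=9986/14715, b=Δ1−h1·(2M1+M2)/6=2351/545
seg 2: a=-2, c=M2/2=3398/1635, d=(M3−M2)/(6·3)=-6587/14715, b=Δ2−h2·(2M2+M3)/6=-839/545
seg 3: a=0, c=M3/2=-1063/545, d=(M4−M3)/(6·1)=603/545, b=Δ3−h3·(2M3+M4)/6=-126/109
seg 4: a=-2, c=M4/2=746/545, d=(M5−M4)/(6·3)=-746/4905, b=Δ4−h4·(2M4+M5)/6=-947/545
t_q=1/4 → seg 0, τ=1/4; S=-4+4547/545·τ+0·τ²+-732/545·τ³=-3375/1744

  seg 0: a=-4 b=4547/545 c=0 d=-732/545
  seg 1: a=3 b=2351/545 c=-2196/545 d=9986/14715
  seg 2: a=-2 b=-839/545 c=3398/1635 d=-6587/14715
  seg 3: a=0 b=-126/109 c=-1063/545 d=603/545
  seg 4: a=-2 b=-947/545 c=746/545 d=-746/4905
S(1/4) = -3375/1744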